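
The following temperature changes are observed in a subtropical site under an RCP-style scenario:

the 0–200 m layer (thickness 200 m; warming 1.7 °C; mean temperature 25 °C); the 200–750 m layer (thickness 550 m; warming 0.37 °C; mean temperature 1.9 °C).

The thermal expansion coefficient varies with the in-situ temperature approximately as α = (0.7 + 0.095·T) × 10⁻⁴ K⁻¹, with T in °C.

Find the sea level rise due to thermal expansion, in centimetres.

Layer 1: α = (0.7 + 0.095×25)×10⁻⁴ = 3.075×10⁻⁴ K⁻¹
Layer 2: α = (0.7 + 0.095×1.9)×10⁻⁴ = 0.8805×10⁻⁴ K⁻¹
Layer 1: 3.075×10⁻⁴ × 1.7 × 200 = 0.10455 m
0.37 × 550 × 0.8805×10⁻⁴ = 0.017918175 m
Δh = 0.10455 + 0.017918175 = 0.122468175 m

Δh = 12 cm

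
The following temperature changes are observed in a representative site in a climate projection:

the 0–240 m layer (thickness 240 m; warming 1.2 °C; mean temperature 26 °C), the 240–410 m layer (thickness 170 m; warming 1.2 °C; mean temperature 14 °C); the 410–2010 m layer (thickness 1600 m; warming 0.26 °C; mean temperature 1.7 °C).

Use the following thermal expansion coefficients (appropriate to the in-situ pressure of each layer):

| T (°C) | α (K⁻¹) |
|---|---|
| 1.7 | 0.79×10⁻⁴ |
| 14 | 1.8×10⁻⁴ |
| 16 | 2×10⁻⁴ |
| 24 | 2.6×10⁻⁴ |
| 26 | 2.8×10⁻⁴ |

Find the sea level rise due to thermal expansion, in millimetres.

Δh = 150 mm

Layer 1 at 26 °C → α = 2.8×10⁻⁴ K⁻¹
Layer 2 at 14 °C → α = 1.8×10⁻⁴ K⁻¹
Layer 3 at 1.7 °C → α = 0.79×10⁻⁴ K⁻¹
0–240 m: 1.2 × 240 × 2.8×10⁻⁴ = 0.08064 m
240–410 m: 1.2 × 170 × 1.8×10⁻⁴ = 0.03672 m
Layer 3: 1600 × 0.79×10⁻⁴ × 0.26 = 0.032864 m
Δh = 0.08064 + 0.03672 + 0.032864 = 0.150224 m ≈ 150 mm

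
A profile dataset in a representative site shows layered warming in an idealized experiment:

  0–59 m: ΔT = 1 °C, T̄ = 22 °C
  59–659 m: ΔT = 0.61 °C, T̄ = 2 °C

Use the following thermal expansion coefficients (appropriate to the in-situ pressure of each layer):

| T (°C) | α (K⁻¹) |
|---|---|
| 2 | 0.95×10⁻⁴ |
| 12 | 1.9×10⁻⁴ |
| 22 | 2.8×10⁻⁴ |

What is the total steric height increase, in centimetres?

5.13 cm

Layer 1 at 22 °C → α = 2.8×10⁻⁴ K⁻¹
Layer 2 at 2 °C → α = 0.95×10⁻⁴ K⁻¹
Layer 1: 1 × 2.8×10⁻⁴ × 59 = 0.01652 m
0.95×10⁻⁴ × 600 × 0.61 = 0.03477 m
Δh = 0.01652 + 0.03477 = 0.05129 m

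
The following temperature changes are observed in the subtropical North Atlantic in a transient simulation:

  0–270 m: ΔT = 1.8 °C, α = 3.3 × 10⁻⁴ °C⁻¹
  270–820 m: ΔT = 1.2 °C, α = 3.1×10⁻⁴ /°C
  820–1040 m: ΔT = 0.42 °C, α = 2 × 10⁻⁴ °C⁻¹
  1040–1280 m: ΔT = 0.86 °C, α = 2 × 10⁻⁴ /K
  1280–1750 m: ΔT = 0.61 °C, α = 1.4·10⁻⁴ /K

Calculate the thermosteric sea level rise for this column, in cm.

46 cm

Layer 1: 270 × 3.3×10⁻⁴ × 1.8 = 0.16038 m
1.2 × 3.1×10⁻⁴ × 550 = 0.20460 m
820–1040 m: 0.42 × 2×10⁻⁴ × 220 = 0.01848 m
Layer 4: 2×10⁻⁴ × 0.86 × 240 = 0.04128 m
470 × 0.61 × 1.4×10⁻⁴ = 0.040138 m
Δh = 0.16038 + 0.20460 + 0.01848 + 0.04128 + 0.040138 = 0.464878 m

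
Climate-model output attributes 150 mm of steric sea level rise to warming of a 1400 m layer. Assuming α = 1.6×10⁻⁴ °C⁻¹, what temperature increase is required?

ΔT = Δh/(αH) = 0.15 / (1.6×10⁻⁴ × 1400) ≈ 0.6696 °C

0.67 °C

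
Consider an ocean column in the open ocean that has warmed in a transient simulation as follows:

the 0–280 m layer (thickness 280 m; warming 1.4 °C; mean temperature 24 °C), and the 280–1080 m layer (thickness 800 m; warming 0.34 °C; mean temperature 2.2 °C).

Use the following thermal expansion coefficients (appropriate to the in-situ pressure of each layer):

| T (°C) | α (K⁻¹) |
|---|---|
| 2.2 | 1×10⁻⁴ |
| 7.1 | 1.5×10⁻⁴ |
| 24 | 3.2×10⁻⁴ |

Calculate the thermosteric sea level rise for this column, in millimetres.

Layer 1 at 24 °C → α = 3.2×10⁻⁴ K⁻¹
Layer 2 at 2.2 °C → α = 1×10⁻⁴ K⁻¹
Layer 1: 1.4 × 3.2×10⁻⁴ × 280 = 0.12544 m
Layer 2: 800 × 0.34 × 1×10⁻⁴ = 0.02720 m
Δh = 0.12544 + 0.02720 = 0.15264 m

150 mm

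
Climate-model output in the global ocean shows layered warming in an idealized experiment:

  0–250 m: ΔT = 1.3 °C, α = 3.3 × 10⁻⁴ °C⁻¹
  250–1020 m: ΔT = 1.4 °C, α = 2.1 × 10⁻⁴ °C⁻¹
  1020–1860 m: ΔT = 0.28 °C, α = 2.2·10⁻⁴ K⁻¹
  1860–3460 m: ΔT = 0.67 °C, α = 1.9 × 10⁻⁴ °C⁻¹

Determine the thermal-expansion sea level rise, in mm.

590 mm of thermosteric rise

3.3×10⁻⁴ × 250 × 1.3 = 0.10725 m
250–1020 m: 1.4 × 2.1×10⁻⁴ × 770 = 0.22638 m
1020–1860 m: 2.2×10⁻⁴ × 0.28 × 840 = 0.051744 m
1600 × 0.67 × 1.9×10⁻⁴ = 0.20368 m
Δh = 0.10725 + 0.22638 + 0.051744 + 0.20368 = 0.589054 m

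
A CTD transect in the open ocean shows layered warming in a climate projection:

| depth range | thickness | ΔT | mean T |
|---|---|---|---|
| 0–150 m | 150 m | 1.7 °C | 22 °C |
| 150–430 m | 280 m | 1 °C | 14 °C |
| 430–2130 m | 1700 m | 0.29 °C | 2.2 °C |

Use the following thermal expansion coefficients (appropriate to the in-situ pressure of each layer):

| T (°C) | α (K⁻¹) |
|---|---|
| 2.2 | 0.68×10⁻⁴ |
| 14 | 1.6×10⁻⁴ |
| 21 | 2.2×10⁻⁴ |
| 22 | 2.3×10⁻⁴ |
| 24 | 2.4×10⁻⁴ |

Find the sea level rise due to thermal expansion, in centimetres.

13.7 cm

Layer 1 at 22 °C → α = 2.3×10⁻⁴ K⁻¹
Layer 2 at 14 °C → α = 1.6×10⁻⁴ K⁻¹
Layer 3 at 2.2 °C → α = 0.68×10⁻⁴ K⁻¹
Layer 1: 2.3×10⁻⁴ × 150 × 1.7 = 0.05865 m
1.6×10⁻⁴ × 1 × 280 = 0.04480 m
0.68×10⁻⁴ × 0.29 × 1700 = 0.033524 m
Δh = 0.05865 + 0.04480 + 0.033524 = 0.136974 m ≈ 13.7 cm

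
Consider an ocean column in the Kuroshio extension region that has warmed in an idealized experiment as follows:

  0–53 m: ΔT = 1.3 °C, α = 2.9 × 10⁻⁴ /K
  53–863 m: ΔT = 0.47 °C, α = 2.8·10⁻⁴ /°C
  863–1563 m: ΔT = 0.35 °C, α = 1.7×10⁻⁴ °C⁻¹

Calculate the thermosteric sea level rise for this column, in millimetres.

Layer 1: 1.3 × 53 × 2.9×10⁻⁴ = 0.019981 m
2.8×10⁻⁴ × 810 × 0.47 = 0.106596 m
863–1563 m: 0.35 × 1.7×10⁻⁴ × 700 = 0.04165 m
Δh = 0.019981 + 0.106596 + 0.04165 = 0.168227 m ≈ 168 mm

Δh = 168 mm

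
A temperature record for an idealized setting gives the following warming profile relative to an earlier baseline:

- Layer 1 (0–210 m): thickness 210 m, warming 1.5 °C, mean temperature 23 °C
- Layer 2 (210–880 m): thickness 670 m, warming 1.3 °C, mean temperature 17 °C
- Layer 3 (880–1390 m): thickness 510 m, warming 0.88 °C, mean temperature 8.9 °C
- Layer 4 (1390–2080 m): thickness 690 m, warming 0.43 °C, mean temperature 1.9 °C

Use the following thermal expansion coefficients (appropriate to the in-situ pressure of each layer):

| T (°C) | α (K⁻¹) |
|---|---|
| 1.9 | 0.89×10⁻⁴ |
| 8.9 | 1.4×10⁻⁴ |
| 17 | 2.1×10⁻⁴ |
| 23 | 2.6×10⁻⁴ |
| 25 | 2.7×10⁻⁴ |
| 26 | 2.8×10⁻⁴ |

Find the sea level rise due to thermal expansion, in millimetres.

about 354 mm

Layer 1 at 23 °C → α = 2.6×10⁻⁴ K⁻¹
Layer 2 at 17 °C → α = 2.1×10⁻⁴ K⁻¹
Layer 3 at 8.9 °C → α = 1.4×10⁻⁴ K⁻¹
Layer 4 at 1.9 °C → α = 0.89×10⁻⁴ K⁻¹
0–210 m: 210 × 1.5 × 2.6×10⁻⁴ = 0.08190 m
Layer 2: 670 × 1.3 × 2.1×10⁻⁴ = 0.18291 m
0.88 × 510 × 1.4×10⁻⁴ = 0.062832 m
690 × 0.43 × 0.89×10⁻⁴ = 0.0264063 m
Δh = 0.08190 + 0.18291 + 0.062832 + 0.0264063 = 0.3540483 m ≈ 354 mm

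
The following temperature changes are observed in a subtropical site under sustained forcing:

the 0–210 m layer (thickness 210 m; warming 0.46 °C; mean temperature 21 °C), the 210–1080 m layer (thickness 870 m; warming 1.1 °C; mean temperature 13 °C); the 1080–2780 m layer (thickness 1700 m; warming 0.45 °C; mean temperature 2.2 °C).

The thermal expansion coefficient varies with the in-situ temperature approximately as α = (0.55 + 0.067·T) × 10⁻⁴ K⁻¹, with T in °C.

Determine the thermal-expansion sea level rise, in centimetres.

Δh ≈ 20.8 cm

Layer 1: α = (0.55 + 0.067×21)×10⁻⁴ = 1.957×10⁻⁴ K⁻¹
Layer 2: α = (0.55 + 0.067×13)×10⁻⁴ = 1.421×10⁻⁴ K⁻¹
Layer 3: α = (0.55 + 0.067×2.2)×10⁻⁴ = 0.6974×10⁻⁴ K⁻¹
Layer 1: 0.46 × 210 × 1.957×10⁻⁴ = 0.01890462 m
1.421×10⁻⁴ × 1.1 × 870 = 0.1359897 m
Layer 3: 1700 × 0.6974×10⁻⁴ × 0.45 = 0.0533511 m
Δh = 0.01890462 + 0.1359897 + 0.0533511 = 0.20824542 m ≈ 20.8 cm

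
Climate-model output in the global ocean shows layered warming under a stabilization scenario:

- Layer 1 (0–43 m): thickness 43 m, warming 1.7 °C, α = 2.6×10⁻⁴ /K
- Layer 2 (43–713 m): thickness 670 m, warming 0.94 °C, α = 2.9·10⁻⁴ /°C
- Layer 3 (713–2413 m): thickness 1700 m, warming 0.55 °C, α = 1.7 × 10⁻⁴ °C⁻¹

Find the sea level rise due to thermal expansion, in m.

Layer 1: 1.7 × 2.6×10⁻⁴ × 43 = 0.019006 m
Layer 2: 670 × 0.94 × 2.9×10⁻⁴ = 0.182642 m
1.7×10⁻⁴ × 0.55 × 1700 = 0.15895 m
Δh = 0.019006 + 0.182642 + 0.15895 = 0.360598 m

0.36 m of thermosteric rise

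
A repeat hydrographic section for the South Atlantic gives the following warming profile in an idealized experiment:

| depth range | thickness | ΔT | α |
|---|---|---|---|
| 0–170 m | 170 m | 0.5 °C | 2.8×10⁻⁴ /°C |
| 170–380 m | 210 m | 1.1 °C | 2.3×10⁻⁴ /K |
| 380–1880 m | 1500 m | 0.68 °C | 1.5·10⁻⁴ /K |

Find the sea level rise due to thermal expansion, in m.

Layer 1: 0.5 × 2.8×10⁻⁴ × 170 = 0.02380 m
170–380 m: 210 × 2.3×10⁻⁴ × 1.1 = 0.05313 m
0.68 × 1.5×10⁻⁴ × 1500 = 0.15300 m
Δh = 0.02380 + 0.05313 + 0.15300 = 0.22993 m

0.230 m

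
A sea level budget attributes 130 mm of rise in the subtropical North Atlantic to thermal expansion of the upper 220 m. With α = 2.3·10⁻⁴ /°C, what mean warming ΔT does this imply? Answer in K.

ΔT ≈ 2.6 K

ΔT = Δh/(αH) = 0.13 / (2.3×10⁻⁴ × 220) ≈ 2.569 K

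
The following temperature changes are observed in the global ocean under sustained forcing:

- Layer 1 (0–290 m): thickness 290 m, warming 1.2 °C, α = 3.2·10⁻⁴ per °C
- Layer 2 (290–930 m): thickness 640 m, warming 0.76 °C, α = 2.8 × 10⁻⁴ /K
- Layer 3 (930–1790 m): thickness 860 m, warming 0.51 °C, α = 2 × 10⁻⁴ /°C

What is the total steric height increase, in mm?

0–290 m: 3.2×10⁻⁴ × 290 × 1.2 = 0.11136 m
Layer 2: 640 × 2.8×10⁻⁴ × 0.76 = 0.136192 m
0.51 × 860 × 2×10⁻⁴ = 0.08772 m
Δh = 0.11136 + 0.136192 + 0.08772 = 0.335272 m ≈ 335 mm

Δh = 335 mm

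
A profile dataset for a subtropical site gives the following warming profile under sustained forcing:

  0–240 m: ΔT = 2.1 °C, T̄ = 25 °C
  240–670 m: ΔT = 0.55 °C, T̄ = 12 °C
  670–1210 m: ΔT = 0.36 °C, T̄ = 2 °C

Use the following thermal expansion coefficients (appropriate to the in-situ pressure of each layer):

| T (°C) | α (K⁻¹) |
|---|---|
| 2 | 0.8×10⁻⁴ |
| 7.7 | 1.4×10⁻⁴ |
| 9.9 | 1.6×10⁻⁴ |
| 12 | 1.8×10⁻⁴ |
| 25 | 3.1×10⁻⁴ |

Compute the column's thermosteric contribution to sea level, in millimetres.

Layer 1 at 25 °C → α = 3.1×10⁻⁴ K⁻¹
Layer 2 at 12 °C → α = 1.8×10⁻⁴ K⁻¹
Layer 3 at 2 °C → α = 0.8×10⁻⁴ K⁻¹
2.1 × 240 × 3.1×10⁻⁴ = 0.15624 m
0.55 × 430 × 1.8×10⁻⁴ = 0.04257 m
670–1210 m: 0.8×10⁻⁴ × 0.36 × 540 = 0.015552 m
Δh = 0.15624 + 0.04257 + 0.015552 = 0.214362 m

214 mm of thermosteric rise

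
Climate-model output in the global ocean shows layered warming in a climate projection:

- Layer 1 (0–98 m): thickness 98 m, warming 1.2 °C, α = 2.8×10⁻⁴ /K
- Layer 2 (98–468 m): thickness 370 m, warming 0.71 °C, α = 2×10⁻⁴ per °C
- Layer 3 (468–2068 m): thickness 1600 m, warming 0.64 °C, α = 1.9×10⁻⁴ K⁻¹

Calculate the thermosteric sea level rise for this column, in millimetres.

Δh ≈ 280 mm

1.2 × 2.8×10⁻⁴ × 98 = 0.032928 m
2×10⁻⁴ × 370 × 0.71 = 0.05254 m
Layer 3: 0.64 × 1600 × 1.9×10⁻⁴ = 0.19456 m
Δh = 0.032928 + 0.05254 + 0.19456 = 0.280028 m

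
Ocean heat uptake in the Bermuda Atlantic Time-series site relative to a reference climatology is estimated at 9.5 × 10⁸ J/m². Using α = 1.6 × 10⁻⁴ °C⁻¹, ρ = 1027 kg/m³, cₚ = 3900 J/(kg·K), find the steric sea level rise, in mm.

Δh = αQ/(ρcₚ) = 1.6×10⁻⁴ × 9.5×10⁸ / (1027 × 3900) ≈ 0.03795 m

38 mm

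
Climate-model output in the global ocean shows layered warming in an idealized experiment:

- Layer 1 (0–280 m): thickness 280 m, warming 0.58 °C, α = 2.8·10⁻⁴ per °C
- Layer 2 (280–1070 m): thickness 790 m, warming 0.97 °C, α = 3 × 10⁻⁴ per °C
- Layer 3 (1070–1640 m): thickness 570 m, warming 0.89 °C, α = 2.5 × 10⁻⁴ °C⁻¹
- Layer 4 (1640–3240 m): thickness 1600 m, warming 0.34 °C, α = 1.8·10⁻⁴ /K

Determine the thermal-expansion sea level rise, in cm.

about 50.0 cm

2.8×10⁻⁴ × 280 × 0.58 = 0.045472 m
Layer 2: 790 × 3×10⁻⁴ × 0.97 = 0.22989 m
2.5×10⁻⁴ × 0.89 × 570 = 0.126825 m
Layer 4: 1.8×10⁻⁴ × 1600 × 0.34 = 0.09792 m
Δh = 0.045472 + 0.22989 + 0.126825 + 0.09792 = 0.500107 m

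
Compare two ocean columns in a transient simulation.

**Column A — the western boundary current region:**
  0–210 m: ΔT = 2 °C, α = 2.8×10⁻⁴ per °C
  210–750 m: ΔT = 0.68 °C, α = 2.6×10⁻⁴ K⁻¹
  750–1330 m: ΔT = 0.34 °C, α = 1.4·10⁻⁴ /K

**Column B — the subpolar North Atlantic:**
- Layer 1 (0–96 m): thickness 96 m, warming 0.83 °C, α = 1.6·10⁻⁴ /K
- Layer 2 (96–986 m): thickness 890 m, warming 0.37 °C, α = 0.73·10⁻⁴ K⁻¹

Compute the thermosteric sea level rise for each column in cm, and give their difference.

A: 24 cm; B: 3.7 cm; difference 20 cm

A 2.8×10⁻⁴ × 210 × 2 = 0.11760 m
A 210–750 m: 0.68 × 2.6×10⁻⁴ × 540 = 0.095472 m
A 580 × 0.34 × 1.4×10⁻⁴ = 0.027608 m
A total: 0.24068 m
B 1.6×10⁻⁴ × 0.83 × 96 = 0.0127488 m
B 0.73×10⁻⁴ × 0.37 × 890 = 0.0240389 m
B total: 0.0367877 m
Difference: 0.24068 − 0.0367877 = 0.2038923 m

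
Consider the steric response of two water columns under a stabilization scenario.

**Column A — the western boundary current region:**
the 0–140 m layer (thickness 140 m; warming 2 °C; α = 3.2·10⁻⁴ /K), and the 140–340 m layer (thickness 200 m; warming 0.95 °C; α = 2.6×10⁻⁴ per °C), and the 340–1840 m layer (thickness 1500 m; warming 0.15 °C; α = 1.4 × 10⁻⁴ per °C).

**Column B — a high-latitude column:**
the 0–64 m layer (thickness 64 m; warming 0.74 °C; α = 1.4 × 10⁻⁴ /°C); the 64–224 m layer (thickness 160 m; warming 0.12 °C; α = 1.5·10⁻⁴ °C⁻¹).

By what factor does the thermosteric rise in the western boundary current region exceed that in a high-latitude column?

A Layer 1: 140 × 3.2×10⁻⁴ × 2 = 0.08960 m
A 0.95 × 200 × 2.6×10⁻⁴ = 0.04940 m
A 340–1840 m: 0.15 × 1.4×10⁻⁴ × 1500 = 0.03150 m
A total: 0.17050 m
B 0–64 m: 64 × 0.74 × 1.4×10⁻⁴ = 0.0066304 m
B Layer 2: 0.12 × 160 × 1.5×10⁻⁴ = 0.00288 m
B total: 0.0095104 m
Ratio: 0.17050 / 0.0095104 ≈ 17.93

18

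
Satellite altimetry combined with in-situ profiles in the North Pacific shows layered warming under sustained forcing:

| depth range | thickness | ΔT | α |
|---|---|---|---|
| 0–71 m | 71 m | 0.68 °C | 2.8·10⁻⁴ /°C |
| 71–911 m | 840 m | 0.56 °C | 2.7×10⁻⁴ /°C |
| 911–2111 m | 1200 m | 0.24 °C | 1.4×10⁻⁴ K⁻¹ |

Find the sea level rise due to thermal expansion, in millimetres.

Layer 1: 2.8×10⁻⁴ × 0.68 × 71 = 0.0135184 m
71–911 m: 840 × 2.7×10⁻⁴ × 0.56 = 0.127008 m
911–2111 m: 1200 × 1.4×10⁻⁴ × 0.24 = 0.04032 m
Δh = 0.0135184 + 0.127008 + 0.04032 = 0.1808464 m ≈ 180 mm

about 180 mm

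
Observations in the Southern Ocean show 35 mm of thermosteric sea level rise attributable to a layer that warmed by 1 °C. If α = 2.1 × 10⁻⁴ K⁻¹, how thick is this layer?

H ≈ 167 m

H = Δh/(αΔT) = 0.035 / (2.1×10⁻⁴ × 1) ≈ 166.7 m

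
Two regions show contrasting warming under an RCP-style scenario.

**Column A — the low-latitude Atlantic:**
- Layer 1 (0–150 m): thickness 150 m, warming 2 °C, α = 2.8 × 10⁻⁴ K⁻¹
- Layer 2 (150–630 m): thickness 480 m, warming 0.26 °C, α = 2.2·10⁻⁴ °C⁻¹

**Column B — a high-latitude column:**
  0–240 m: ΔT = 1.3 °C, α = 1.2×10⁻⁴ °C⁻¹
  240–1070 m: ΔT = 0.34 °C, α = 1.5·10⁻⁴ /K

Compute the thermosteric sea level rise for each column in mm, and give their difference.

A: 110 mm; B: 80 mm; difference 32 mm

A 0–150 m: 2 × 2.8×10⁻⁴ × 150 = 0.08400 m
A 150–630 m: 2.2×10⁻⁴ × 0.26 × 480 = 0.027456 m
A total: 0.111456 m
B 1.3 × 240 × 1.2×10⁻⁴ = 0.03744 m
B 0.34 × 830 × 1.5×10⁻⁴ = 0.04233 m
B total: 0.07977 m
Difference: 0.111456 − 0.07977 = 0.031686 m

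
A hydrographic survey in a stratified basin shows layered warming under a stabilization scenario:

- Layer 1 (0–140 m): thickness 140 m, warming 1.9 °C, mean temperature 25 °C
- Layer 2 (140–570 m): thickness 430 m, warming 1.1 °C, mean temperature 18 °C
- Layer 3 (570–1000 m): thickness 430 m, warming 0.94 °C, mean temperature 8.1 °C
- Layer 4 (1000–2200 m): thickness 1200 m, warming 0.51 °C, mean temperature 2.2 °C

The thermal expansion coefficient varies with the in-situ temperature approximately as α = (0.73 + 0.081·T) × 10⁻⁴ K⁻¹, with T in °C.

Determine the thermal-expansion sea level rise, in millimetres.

Layer 1: α = (0.73 + 0.081×25)×10⁻⁴ = 2.755×10⁻⁴ K⁻¹
Layer 2: α = (0.73 + 0.081×18)×10⁻⁴ = 2.188×10⁻⁴ K⁻¹
Layer 3: α = (0.73 + 0.081×8.1)×10⁻⁴ = 1.3861×10⁻⁴ K⁻¹
Layer 4: α = (0.73 + 0.081×2.2)×10⁻⁴ = 0.9082×10⁻⁴ K⁻¹
Layer 1: 140 × 2.755×10⁻⁴ × 1.9 = 0.073283 m
Layer 2: 430 × 1.1 × 2.188×10⁻⁴ = 0.1034924 m
Layer 3: 1.3861×10⁻⁴ × 0.94 × 430 = 0.056026162 m
1000–2200 m: 0.51 × 0.9082×10⁻⁴ × 1200 = 0.05558184 m
Δh = 0.073283 + 0.1034924 + 0.056026162 + 0.05558184 = 0.288383402 m ≈ 288 mm

Δh ≈ 288 mm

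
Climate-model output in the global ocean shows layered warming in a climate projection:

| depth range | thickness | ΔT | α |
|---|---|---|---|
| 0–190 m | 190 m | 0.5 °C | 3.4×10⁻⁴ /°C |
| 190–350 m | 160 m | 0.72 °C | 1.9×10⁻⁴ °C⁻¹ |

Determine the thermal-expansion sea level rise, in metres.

0.0542 m of thermosteric rise

Layer 1: 190 × 0.5 × 3.4×10⁻⁴ = 0.03230 m
190–350 m: 160 × 1.9×10⁻⁴ × 0.72 = 0.021888 m
Δh = 0.03230 + 0.021888 = 0.054188 m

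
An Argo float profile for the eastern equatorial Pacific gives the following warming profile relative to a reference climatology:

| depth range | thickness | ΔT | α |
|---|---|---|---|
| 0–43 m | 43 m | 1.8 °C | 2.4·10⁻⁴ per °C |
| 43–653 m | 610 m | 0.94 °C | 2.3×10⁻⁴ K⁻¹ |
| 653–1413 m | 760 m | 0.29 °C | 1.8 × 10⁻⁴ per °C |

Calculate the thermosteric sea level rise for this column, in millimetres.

about 190 mm

43 × 1.8 × 2.4×10⁻⁴ = 0.018576 m
43–653 m: 610 × 2.3×10⁻⁴ × 0.94 = 0.131882 m
653–1413 m: 760 × 1.8×10⁻⁴ × 0.29 = 0.039672 m
Δh = 0.018576 + 0.131882 + 0.039672 = 0.19013 m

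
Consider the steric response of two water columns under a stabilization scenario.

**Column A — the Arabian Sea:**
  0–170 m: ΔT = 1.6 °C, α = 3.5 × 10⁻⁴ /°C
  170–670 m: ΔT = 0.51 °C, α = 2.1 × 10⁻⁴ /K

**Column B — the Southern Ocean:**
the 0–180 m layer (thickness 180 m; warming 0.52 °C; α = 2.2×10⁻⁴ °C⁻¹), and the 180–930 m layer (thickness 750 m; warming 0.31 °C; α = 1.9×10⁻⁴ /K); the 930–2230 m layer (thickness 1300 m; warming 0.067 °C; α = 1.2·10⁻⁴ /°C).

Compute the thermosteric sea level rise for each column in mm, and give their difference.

Δh_A ≈ 150 mm, Δh_B ≈ 75 mm; difference ≈ 74 mm

A Layer 1: 1.6 × 170 × 3.5×10⁻⁴ = 0.09520 m
A 2.1×10⁻⁴ × 500 × 0.51 = 0.05355 m
A total: 0.14875 m
B Layer 1: 2.2×10⁻⁴ × 180 × 0.52 = 0.020592 m
B 1.9×10⁻⁴ × 750 × 0.31 = 0.044175 m
B Layer 3: 1.2×10⁻⁴ × 1300 × 0.067 = 0.010452 m
B total: 0.075219 m
Difference: 0.14875 − 0.075219 = 0.073531 m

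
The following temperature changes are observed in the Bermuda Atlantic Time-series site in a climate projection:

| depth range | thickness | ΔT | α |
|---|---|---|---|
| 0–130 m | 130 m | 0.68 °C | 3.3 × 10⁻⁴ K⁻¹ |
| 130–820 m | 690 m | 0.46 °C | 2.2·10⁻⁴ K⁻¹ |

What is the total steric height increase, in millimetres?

99.0 mm of thermosteric rise

130 × 0.68 × 3.3×10⁻⁴ = 0.029172 m
130–820 m: 2.2×10⁻⁴ × 690 × 0.46 = 0.069828 m
Δh = 0.029172 + 0.069828 = 0.09900 m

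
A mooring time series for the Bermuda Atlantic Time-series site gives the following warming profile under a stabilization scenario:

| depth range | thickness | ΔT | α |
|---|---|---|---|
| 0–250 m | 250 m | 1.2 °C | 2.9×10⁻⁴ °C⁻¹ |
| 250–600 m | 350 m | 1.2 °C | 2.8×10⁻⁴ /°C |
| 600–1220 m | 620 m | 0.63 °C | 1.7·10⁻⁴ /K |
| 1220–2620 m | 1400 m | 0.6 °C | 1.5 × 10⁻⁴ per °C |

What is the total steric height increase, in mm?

Δh = 397 mm

0–250 m: 1.2 × 2.9×10⁻⁴ × 250 = 0.08700 m
250–600 m: 2.8×10⁻⁴ × 350 × 1.2 = 0.11760 m
Layer 3: 620 × 1.7×10⁻⁴ × 0.63 = 0.066402 m
1220–2620 m: 1400 × 1.5×10⁻⁴ × 0.6 = 0.12600 m
Δh = 0.08700 + 0.11760 + 0.066402 + 0.12600 = 0.397002 m ≈ 397 mm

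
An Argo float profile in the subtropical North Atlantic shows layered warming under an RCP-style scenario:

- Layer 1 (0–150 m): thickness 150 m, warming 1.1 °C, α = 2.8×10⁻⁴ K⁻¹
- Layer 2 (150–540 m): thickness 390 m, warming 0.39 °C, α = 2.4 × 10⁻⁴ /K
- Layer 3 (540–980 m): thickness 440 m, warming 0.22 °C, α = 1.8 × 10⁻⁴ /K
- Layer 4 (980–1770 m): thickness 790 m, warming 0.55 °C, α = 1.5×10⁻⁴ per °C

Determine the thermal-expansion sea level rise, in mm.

Layer 1: 2.8×10⁻⁴ × 150 × 1.1 = 0.04620 m
150–540 m: 390 × 2.4×10⁻⁴ × 0.39 = 0.036504 m
440 × 1.8×10⁻⁴ × 0.22 = 0.017424 m
980–1770 m: 790 × 0.55 × 1.5×10⁻⁴ = 0.065175 m
Δh = 0.04620 + 0.036504 + 0.017424 + 0.065175 = 0.165303 m

165 mm of thermosteric rise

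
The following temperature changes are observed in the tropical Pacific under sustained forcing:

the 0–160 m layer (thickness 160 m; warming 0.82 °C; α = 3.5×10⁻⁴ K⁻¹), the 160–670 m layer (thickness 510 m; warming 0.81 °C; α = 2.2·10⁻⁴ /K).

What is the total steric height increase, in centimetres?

about 13.7 cm

0–160 m: 160 × 3.5×10⁻⁴ × 0.82 = 0.04592 m
160–670 m: 0.81 × 2.2×10⁻⁴ × 510 = 0.090882 m
Δh = 0.04592 + 0.090882 = 0.136802 m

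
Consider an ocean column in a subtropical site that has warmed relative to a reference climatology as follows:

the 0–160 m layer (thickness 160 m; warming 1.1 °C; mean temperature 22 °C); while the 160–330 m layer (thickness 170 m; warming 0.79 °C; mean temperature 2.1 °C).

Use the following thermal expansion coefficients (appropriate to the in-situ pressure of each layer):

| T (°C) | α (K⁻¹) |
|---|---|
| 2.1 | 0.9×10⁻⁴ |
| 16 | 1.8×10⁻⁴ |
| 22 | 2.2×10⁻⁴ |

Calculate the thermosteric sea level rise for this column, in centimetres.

Δh ≈ 5.08 cm

Layer 1 at 22 °C → α = 2.2×10⁻⁴ K⁻¹
Layer 2 at 2.1 °C → α = 0.9×10⁻⁴ K⁻¹
0–160 m: 1.1 × 160 × 2.2×10⁻⁴ = 0.03872 m
160–330 m: 0.9×10⁻⁴ × 170 × 0.79 = 0.012087 m
Δh = 0.03872 + 0.012087 = 0.050807 m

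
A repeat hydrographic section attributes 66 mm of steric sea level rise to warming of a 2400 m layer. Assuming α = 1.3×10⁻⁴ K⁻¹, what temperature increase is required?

0.21 K

ΔT = Δh/(αH) = 0.066 / (1.3×10⁻⁴ × 2400) ≈ 0.2115 K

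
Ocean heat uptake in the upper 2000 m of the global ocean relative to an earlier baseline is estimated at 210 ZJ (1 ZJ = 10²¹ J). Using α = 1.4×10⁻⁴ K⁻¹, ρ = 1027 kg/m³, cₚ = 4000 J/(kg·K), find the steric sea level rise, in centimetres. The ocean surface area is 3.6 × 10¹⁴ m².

Δh ≈ 1.99 cm

Per unit area: Q = 210×10²¹ / (3.6×10¹⁴) ≈ 5.833×10⁸ J/m²
Δh = αQ/(ρcₚ) = 1.4×10⁻⁴ × 5.833×10⁸ / (1027 × 4000) ≈ 0.019879 m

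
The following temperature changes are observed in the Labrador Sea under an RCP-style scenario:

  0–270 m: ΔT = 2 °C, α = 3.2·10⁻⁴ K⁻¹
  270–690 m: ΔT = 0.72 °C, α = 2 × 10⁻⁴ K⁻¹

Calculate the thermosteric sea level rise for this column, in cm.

0–270 m: 270 × 2 × 3.2×10⁻⁴ = 0.17280 m
270–690 m: 2×10⁻⁴ × 0.72 × 420 = 0.06048 m
Δh = 0.17280 + 0.06048 = 0.23328 m ≈ 23.3 cm

23.3 cm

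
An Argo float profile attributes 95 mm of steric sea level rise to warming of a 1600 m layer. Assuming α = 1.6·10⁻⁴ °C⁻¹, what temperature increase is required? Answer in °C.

about 0.371 °C

ΔT = Δh/(αH) = 0.095 / (1.6×10⁻⁴ × 1600) ≈ 0.3711 °C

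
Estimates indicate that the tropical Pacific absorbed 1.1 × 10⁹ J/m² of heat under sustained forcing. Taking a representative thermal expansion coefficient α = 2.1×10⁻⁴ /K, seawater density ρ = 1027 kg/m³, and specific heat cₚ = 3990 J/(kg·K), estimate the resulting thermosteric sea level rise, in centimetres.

Δh = αQ/(ρcₚ) = 2.1×10⁻⁴ × 1.1×10⁹ / (1027 × 3990) ≈ 0.056373 m

Δh = 5.64 cm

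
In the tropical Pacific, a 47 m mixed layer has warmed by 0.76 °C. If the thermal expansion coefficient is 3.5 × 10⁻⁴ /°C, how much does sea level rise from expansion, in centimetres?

Δh = αΔT·H = 3.5×10⁻⁴ × 0.76 × 47 = 0.012502 m

1.25 cm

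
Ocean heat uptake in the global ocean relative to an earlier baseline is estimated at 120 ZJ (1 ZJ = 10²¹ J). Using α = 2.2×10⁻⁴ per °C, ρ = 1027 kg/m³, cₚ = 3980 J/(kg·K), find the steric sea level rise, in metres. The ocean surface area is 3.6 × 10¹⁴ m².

0.0179 m of thermosteric rise

Per unit area: Q = 120×10²¹ / (3.6×10¹⁴) ≈ 3.333×10⁸ J/m²
Δh = αQ/(ρcₚ) = 2.2×10⁻⁴ × 3.333×10⁸ / (1027 × 3980) ≈ 0.017939 m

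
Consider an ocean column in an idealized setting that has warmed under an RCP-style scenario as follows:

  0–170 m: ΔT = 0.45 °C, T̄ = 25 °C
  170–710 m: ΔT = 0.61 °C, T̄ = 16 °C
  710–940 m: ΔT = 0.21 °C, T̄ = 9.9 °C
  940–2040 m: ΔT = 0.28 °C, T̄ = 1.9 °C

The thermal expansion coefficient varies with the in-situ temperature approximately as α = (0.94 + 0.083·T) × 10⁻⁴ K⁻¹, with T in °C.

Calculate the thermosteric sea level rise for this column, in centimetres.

Layer 1: α = (0.94 + 0.083×25)×10⁻⁴ = 3.015×10⁻⁴ K⁻¹
Layer 2: α = (0.94 + 0.083×16)×10⁻⁴ = 2.268×10⁻⁴ K⁻¹
Layer 3: α = (0.94 + 0.083×9.9)×10⁻⁴ = 1.7617×10⁻⁴ K⁻¹
Layer 4: α = (0.94 + 0.083×1.9)×10⁻⁴ = 1.0977×10⁻⁴ K⁻¹
0.45 × 170 × 3.015×10⁻⁴ = 0.02306475 m
0.61 × 2.268×10⁻⁴ × 540 = 0.07470792 m
710–940 m: 1.7617×10⁻⁴ × 0.21 × 230 = 0.008509011 m
1100 × 1.0977×10⁻⁴ × 0.28 = 0.03380916 m
Δh = 0.02306475 + 0.07470792 + 0.008509011 + 0.03380916 = 0.140090841 m ≈ 14.0 cm

Δh ≈ 14.0 cm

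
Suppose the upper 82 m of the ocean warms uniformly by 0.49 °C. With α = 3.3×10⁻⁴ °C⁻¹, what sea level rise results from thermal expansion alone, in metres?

Δh = αΔT·H = 3.3×10⁻⁴ × 0.49 × 82 = 0.0132594 m

Δh = 0.013 m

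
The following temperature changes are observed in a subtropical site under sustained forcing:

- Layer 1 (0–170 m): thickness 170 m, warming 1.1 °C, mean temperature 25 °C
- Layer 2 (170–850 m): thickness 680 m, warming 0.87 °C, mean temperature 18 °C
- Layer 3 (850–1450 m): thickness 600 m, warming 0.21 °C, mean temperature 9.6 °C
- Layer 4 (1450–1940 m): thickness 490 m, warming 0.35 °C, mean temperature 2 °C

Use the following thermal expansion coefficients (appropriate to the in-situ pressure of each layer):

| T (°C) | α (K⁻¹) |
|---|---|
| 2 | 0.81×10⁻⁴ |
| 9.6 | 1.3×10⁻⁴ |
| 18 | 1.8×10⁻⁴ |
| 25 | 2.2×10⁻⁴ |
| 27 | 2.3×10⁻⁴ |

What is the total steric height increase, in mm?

178 mm

Layer 1 at 25 °C → α = 2.2×10⁻⁴ K⁻¹
Layer 2 at 18 °C → α = 1.8×10⁻⁴ K⁻¹
Layer 3 at 9.6 °C → α = 1.3×10⁻⁴ K⁻¹
Layer 4 at 2 °C → α = 0.81×10⁻⁴ K⁻¹
Layer 1: 1.1 × 170 × 2.2×10⁻⁴ = 0.04114 m
170–850 m: 0.87 × 680 × 1.8×10⁻⁴ = 0.106488 m
Layer 3: 0.21 × 1.3×10⁻⁴ × 600 = 0.01638 m
1450–1940 m: 0.35 × 490 × 0.81×10⁻⁴ = 0.0138915 m
Δh = 0.04114 + 0.106488 + 0.01638 + 0.0138915 = 0.1778995 m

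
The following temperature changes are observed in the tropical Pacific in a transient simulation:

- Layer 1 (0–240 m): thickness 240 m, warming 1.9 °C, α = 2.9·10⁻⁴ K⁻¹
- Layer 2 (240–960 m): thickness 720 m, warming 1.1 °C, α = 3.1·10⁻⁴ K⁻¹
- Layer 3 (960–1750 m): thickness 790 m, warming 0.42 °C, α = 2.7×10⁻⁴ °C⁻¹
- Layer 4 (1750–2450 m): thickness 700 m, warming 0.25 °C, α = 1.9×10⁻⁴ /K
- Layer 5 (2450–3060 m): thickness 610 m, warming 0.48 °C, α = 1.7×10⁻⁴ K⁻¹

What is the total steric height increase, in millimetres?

Δh = 550 mm

0–240 m: 1.9 × 2.9×10⁻⁴ × 240 = 0.13224 m
240–960 m: 1.1 × 3.1×10⁻⁴ × 720 = 0.24552 m
0.42 × 2.7×10⁻⁴ × 790 = 0.089586 m
1750–2450 m: 700 × 0.25 × 1.9×10⁻⁴ = 0.03325 m
Layer 5: 0.48 × 610 × 1.7×10⁻⁴ = 0.049776 m
Δh = 0.13224 + 0.24552 + 0.089586 + 0.03325 + 0.049776 = 0.550372 m ≈ 550 mm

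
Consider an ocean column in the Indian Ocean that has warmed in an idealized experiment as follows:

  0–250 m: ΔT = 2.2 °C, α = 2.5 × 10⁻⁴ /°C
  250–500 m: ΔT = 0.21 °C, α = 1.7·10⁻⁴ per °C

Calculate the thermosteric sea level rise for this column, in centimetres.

15 cm of thermosteric rise

Layer 1: 250 × 2.5×10⁻⁴ × 2.2 = 0.13750 m
Layer 2: 0.21 × 250 × 1.7×10⁻⁴ = 0.008925 m
Δh = 0.13750 + 0.008925 = 0.146425 m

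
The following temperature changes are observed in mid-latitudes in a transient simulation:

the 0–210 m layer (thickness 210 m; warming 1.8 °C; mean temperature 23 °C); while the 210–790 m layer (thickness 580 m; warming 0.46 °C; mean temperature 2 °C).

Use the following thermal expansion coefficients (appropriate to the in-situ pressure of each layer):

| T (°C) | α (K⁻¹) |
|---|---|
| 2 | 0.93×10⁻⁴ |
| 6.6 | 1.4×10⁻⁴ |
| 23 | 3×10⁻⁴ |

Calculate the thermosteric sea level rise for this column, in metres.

Layer 1 at 23 °C → α = 3×10⁻⁴ K⁻¹
Layer 2 at 2 °C → α = 0.93×10⁻⁴ K⁻¹
0–210 m: 1.8 × 210 × 3×10⁻⁴ = 0.11340 m
210–790 m: 0.46 × 0.93×10⁻⁴ × 580 = 0.0248124 m
Δh = 0.11340 + 0.0248124 = 0.1382124 m

about 0.138 m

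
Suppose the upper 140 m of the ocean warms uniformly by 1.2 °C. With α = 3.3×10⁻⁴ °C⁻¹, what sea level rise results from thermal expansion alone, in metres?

0.055 m of thermosteric rise

Δh = αΔT·H = 3.3×10⁻⁴ × 1.2 × 140 = 0.05544 m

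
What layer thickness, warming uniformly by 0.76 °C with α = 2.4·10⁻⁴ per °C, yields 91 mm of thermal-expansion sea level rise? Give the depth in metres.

H = Δh/(αΔT) = 0.091 / (2.4×10⁻⁴ × 0.76) ≈ 498.9 m

H ≈ 500 m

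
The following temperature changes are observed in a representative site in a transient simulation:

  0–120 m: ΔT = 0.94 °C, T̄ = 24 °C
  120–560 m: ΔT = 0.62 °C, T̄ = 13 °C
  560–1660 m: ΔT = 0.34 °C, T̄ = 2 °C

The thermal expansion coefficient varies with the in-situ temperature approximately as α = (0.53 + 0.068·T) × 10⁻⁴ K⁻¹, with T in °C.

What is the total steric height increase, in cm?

8.79 cm

Layer 1: α = (0.53 + 0.068×24)×10⁻⁴ = 2.162×10⁻⁴ K⁻¹
Layer 2: α = (0.53 + 0.068×13)×10⁻⁴ = 1.414×10⁻⁴ K⁻¹
Layer 3: α = (0.53 + 0.068×2)×10⁻⁴ = 0.666×10⁻⁴ K⁻¹
2.162×10⁻⁴ × 120 × 0.94 = 0.02438736 m
Layer 2: 440 × 0.62 × 1.414×10⁻⁴ = 0.03857392 m
0.34 × 1100 × 0.666×10⁻⁴ = 0.0249084 m
Δh = 0.02438736 + 0.03857392 + 0.0249084 = 0.08786968 m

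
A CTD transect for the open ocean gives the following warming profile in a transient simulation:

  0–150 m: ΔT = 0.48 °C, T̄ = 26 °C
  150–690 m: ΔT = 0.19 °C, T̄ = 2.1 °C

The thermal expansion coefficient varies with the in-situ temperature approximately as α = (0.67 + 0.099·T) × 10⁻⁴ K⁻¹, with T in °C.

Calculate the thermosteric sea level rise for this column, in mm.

Layer 1: α = (0.67 + 0.099×26)×10⁻⁴ = 3.244×10⁻⁴ K⁻¹
Layer 2: α = (0.67 + 0.099×2.1)×10⁻⁴ = 0.8779×10⁻⁴ K⁻¹
Layer 1: 0.48 × 3.244×10⁻⁴ × 150 = 0.0233568 m
Layer 2: 0.8779×10⁻⁴ × 0.19 × 540 = 0.009007254 m
Δh = 0.0233568 + 0.009007254 = 0.032364054 m ≈ 32 mm

Δh ≈ 32 mm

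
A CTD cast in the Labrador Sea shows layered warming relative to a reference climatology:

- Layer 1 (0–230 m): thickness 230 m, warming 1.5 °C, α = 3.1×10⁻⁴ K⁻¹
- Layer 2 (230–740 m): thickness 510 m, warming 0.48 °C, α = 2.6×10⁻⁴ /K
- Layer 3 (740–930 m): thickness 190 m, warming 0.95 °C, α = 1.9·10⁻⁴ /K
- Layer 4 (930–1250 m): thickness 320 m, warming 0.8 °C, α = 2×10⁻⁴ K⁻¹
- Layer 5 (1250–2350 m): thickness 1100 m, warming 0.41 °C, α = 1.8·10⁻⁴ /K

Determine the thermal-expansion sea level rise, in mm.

337 mm of thermosteric rise

1.5 × 230 × 3.1×10⁻⁴ = 0.10695 m
0.48 × 510 × 2.6×10⁻⁴ = 0.063648 m
Layer 3: 190 × 1.9×10⁻⁴ × 0.95 = 0.034295 m
320 × 0.8 × 2×10⁻⁴ = 0.05120 m
1250–2350 m: 1100 × 0.41 × 1.8×10⁻⁴ = 0.08118 m
Δh = 0.10695 + 0.063648 + 0.034295 + 0.05120 + 0.08118 = 0.337273 m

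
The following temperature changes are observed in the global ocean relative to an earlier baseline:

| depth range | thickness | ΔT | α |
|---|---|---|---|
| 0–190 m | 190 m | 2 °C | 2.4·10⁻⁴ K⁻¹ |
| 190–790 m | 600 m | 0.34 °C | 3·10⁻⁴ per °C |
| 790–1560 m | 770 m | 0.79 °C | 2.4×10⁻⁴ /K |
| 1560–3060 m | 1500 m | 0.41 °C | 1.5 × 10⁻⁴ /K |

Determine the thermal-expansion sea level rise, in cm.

39.1 cm

Layer 1: 2.4×10⁻⁴ × 2 × 190 = 0.09120 m
190–790 m: 0.34 × 3×10⁻⁴ × 600 = 0.06120 m
Layer 3: 2.4×10⁻⁴ × 770 × 0.79 = 0.145992 m
Layer 4: 1500 × 1.5×10⁻⁴ × 0.41 = 0.09225 m
Δh = 0.09120 + 0.06120 + 0.145992 + 0.09225 = 0.390642 m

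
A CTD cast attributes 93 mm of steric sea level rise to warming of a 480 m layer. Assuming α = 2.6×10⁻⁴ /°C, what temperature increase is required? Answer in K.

ΔT ≈ 0.745 K

ΔT = Δh/(αH) = 0.093 / (2.6×10⁻⁴ × 480) ≈ 0.7452 K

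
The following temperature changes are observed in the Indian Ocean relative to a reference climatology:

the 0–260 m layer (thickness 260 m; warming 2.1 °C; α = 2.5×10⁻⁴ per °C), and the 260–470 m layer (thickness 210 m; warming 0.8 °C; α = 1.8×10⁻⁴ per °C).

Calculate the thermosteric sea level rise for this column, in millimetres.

170 mm of thermosteric rise

260 × 2.1 × 2.5×10⁻⁴ = 0.13650 m
1.8×10⁻⁴ × 0.8 × 210 = 0.03024 m
Δh = 0.13650 + 0.03024 = 0.16674 m ≈ 170 mm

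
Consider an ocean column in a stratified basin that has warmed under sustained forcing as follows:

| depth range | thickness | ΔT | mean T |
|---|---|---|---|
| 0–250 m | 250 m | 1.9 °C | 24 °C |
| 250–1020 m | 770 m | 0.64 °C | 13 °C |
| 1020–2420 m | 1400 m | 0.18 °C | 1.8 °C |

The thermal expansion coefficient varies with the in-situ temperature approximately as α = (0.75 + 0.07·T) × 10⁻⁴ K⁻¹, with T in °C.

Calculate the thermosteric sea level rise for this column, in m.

Layer 1: α = (0.75 + 0.07×24)×10⁻⁴ = 2.43×10⁻⁴ K⁻¹
Layer 2: α = (0.75 + 0.07×13)×10⁻⁴ = 1.66×10⁻⁴ K⁻¹
Layer 3: α = (0.75 + 0.07×1.8)×10⁻⁴ = 0.876×10⁻⁴ K⁻¹
2.43×10⁻⁴ × 1.9 × 250 = 0.115425 m
Layer 2: 1.66×10⁻⁴ × 770 × 0.64 = 0.0818048 m
1020–2420 m: 0.18 × 0.876×10⁻⁴ × 1400 = 0.0220752 m
Δh = 0.115425 + 0.0818048 + 0.0220752 = 0.219305 m

Δh = 0.219 m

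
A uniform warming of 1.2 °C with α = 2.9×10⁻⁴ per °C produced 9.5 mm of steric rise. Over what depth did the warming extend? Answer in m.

H ≈ 27 m

H = Δh/(αΔT) = 0.0095 / (2.9×10⁻⁴ × 1.2) ≈ 27.30 m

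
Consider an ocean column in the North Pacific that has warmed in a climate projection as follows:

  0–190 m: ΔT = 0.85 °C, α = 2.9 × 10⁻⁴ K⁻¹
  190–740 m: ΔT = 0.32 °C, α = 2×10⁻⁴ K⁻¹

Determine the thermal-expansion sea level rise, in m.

190 × 2.9×10⁻⁴ × 0.85 = 0.046835 m
190–740 m: 550 × 0.32 × 2×10⁻⁴ = 0.03520 m
Δh = 0.046835 + 0.03520 = 0.082035 m ≈ 0.0820 m

about 0.0820 m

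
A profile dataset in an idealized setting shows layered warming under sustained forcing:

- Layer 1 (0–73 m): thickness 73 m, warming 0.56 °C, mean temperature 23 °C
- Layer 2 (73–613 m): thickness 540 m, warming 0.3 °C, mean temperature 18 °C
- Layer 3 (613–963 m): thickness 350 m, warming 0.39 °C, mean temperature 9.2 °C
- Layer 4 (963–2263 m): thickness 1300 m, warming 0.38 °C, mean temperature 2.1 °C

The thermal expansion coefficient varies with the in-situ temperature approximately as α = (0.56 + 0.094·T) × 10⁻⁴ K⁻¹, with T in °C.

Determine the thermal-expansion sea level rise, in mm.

Δh = 104 mm

Layer 1: α = (0.56 + 0.094×23)×10⁻⁴ = 2.722×10⁻⁴ K⁻¹
Layer 2: α = (0.56 + 0.094×18)×10⁻⁴ = 2.252×10⁻⁴ K⁻¹
Layer 3: α = (0.56 + 0.094×9.2)×10⁻⁴ = 1.4248×10⁻⁴ K⁻¹
Layer 4: α = (0.56 + 0.094×2.1)×10⁻⁴ = 0.7574×10⁻⁴ K⁻¹
0.56 × 2.722×10⁻⁴ × 73 = 0.011127536 m
73–613 m: 0.3 × 2.252×10⁻⁴ × 540 = 0.0364824 m
613–963 m: 0.39 × 1.4248×10⁻⁴ × 350 = 0.01944852 m
Layer 4: 0.7574×10⁻⁴ × 0.38 × 1300 = 0.03741556 m
Δh = 0.011127536 + 0.0364824 + 0.01944852 + 0.03741556 = 0.104474016 m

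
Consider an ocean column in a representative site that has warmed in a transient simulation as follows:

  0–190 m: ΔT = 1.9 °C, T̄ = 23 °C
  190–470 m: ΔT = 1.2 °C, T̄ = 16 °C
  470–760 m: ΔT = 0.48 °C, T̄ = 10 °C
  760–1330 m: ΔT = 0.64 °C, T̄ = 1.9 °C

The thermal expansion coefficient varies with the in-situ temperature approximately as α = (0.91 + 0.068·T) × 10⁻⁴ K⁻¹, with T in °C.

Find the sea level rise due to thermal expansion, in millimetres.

Layer 1: α = (0.91 + 0.068×23)×10⁻⁴ = 2.474×10⁻⁴ K⁻¹
Layer 2: α = (0.91 + 0.068×16)×10⁻⁴ = 1.998×10⁻⁴ K⁻¹
Layer 3: α = (0.91 + 0.068×10)×10⁻⁴ = 1.59×10⁻⁴ K⁻¹
Layer 4: α = (0.91 + 0.068×1.9)×10⁻⁴ = 1.0392×10⁻⁴ K⁻¹
Layer 1: 190 × 1.9 × 2.474×10⁻⁴ = 0.0893114 m
190–470 m: 1.2 × 280 × 1.998×10⁻⁴ = 0.0671328 m
0.48 × 290 × 1.59×10⁻⁴ = 0.0221328 m
570 × 1.0392×10⁻⁴ × 0.64 = 0.037910016 m
Δh = 0.0893114 + 0.0671328 + 0.0221328 + 0.037910016 = 0.216487016 m

Δh = 216 mm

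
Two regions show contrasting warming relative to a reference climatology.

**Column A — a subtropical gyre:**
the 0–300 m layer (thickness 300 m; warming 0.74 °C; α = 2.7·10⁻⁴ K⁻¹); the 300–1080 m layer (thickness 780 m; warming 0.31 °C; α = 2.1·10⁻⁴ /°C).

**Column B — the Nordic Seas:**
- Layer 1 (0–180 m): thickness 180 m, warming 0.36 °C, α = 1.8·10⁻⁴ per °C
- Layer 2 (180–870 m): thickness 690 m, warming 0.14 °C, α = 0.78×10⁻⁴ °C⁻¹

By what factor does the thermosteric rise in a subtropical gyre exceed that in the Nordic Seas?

a factor of 5.77

A Layer 1: 300 × 0.74 × 2.7×10⁻⁴ = 0.05994 m
A 2.1×10⁻⁴ × 780 × 0.31 = 0.050778 m
A total: 0.110718 m
B 180 × 0.36 × 1.8×10⁻⁴ = 0.011664 m
B Layer 2: 0.78×10⁻⁴ × 690 × 0.14 = 0.0075348 m
B total: 0.0191988 m
Ratio: 0.110718 / 0.0191988 ≈ 5.767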